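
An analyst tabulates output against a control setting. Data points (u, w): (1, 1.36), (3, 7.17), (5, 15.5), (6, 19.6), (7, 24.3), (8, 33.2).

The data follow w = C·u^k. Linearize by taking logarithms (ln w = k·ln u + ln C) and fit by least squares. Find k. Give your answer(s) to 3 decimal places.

k = 1.508

Linearized form: ln w = k·ln u + ln C. From the 6 transformed points,
Over the data: Σln u = 8.5252, Σ(ln u)² = 15.1183, Σln w = 14.6868, Σln u·ln w = 25.3985.
Normal system: [[15.1183, 8.5252]; [8.5252, 6]]·[k, ln C]ᵀ = [25.3985, 14.6868]ᵀ.
Δ = 15.1183·6 − (8.5252)² = 18.0313; k = (25.3985·6 − 8.5252·14.6868)/18.0313 = 1.50760, ln C = (15.1183·14.6868 − 8.5252·25.3985)/18.0313 = 0.30571.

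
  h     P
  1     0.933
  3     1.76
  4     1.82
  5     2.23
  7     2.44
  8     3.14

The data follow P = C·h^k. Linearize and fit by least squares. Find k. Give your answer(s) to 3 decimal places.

k = 0.540

Linearized form: ln P = k·ln h + ln C. From the 6 transformed points,
Sums: Σln h = 8.1197, Σ(ln h)² = 13.8297, Σln P = 3.9330, Σln h·ln P = 6.8571.
Normal system: [[13.8297, 8.1197]; [8.1197, 6]]·[k, ln C]ᵀ = [6.8571, 3.9330]ᵀ.
Slope k = (n·Σln h·ln P − Σln h·Σln P)/(n·Σ(ln h)² − (Σln h)²) = (6·6.8571 − 8.1197·3.9330)/17.0487 = 0.54008; ln C = (Σln P − k·Σln h)/n = -0.07537.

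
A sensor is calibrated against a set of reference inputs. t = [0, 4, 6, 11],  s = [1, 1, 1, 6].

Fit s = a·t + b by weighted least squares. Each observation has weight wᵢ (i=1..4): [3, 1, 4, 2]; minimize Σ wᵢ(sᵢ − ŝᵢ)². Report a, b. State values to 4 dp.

Compute the Gram sums: Σwᵢ·t·t = 402, Σwᵢ·t = 50, Σwᵢ·1 = 10.
And Σwᵢ·t·s = 160, Σwᵢ·s = 20.
So AᵀWA·[a, b]ᵀ = AᵀWs: [[402, 50]; [50, 10]]·[a, b]ᵀ = [160, 20]ᵀ.
Eliminating b: 10·(row 1) − 50·(row 2) gives 1520·a = 10·160 − 50·20 = 600, so a = 15/38.
Then b = (20 − 50·(15/38))/10 = 1/38.

a = 0.3947, b = 0.0263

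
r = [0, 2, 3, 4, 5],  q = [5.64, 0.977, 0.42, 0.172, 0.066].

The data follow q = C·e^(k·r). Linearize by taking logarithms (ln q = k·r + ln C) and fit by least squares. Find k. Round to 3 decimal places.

Linearized form: ln q = k·r + ln C. From the 5 transformed points,
AᵀA = [[54.0000, 14.0000]; [14.0000, 5]], rhs = [-23.2806, -3.6392]ᵀ  (here Σr = 14.0000, Σ(r)² = 54.0000, Σln q = -3.6392, Σr·ln q = -23.2806).
Solving (det = 74.0000): k = -0.88451, ln C = 1.74877.

k = -0.885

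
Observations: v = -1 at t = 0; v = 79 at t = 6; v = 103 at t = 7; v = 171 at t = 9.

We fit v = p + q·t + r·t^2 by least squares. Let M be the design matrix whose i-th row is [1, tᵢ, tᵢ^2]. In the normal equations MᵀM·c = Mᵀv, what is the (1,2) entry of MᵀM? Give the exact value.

Row 1 ↔ basis 1, column 2 ↔ basis t, so (MᵀM)_{1,2} = Σᵢ t = (1)·(0) + (1)·(6) + (1)·(7) + (1)·(9) = 22.

22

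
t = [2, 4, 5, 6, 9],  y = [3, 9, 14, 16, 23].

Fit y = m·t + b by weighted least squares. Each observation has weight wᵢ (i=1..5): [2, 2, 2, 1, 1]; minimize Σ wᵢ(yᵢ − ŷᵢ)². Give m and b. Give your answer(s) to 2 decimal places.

m = 2.96, b = -2.31

AᵀWA·[m, b]ᵀ = AᵀWy reads: 207·m + 37·b = 527;  37·m + 8·b = 91.
(Σwᵢ·t·t = 207, Σwᵢ·t = 37, Σwᵢ·1 = 8, Σwᵢ·t·y = 527, Σwᵢ·y = 91.)
Determinant 207·8 − 37² = 287.
m = (527·8 − 37·91)/287 = 849/287; b = (207·91 − 37·527)/287 = -662/287.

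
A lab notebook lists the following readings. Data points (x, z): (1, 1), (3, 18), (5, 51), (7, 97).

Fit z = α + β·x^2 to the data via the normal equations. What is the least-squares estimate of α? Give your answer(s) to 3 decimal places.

Forming AᵀA = [[4, 84]; [84, 3108]] and Aᵀz = [167, 6191]ᵀ gives AᵀA·[α, β]ᵀ = Aᵀz.
Δ = 4·3108 − 84² = 5376.
α = (167·3108 − 84·6191)/5376 = -3/16; β = (4·6191 − 84·167)/5376 = 671/336.

α = -0.188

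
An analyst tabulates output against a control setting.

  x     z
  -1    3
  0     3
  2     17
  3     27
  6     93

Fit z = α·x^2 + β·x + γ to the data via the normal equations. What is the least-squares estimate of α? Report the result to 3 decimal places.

With design matrix A, AᵀA = [[1394, 250, 50]; [250, 50, 10]; [50, 10, 5]] and Aᵀz = [3662, 670, 143]ᵀ.
Solving the 3×3 system (Gaussian elimination) gives α = 13/6, β = 59/30, γ = 3.

α = 2.167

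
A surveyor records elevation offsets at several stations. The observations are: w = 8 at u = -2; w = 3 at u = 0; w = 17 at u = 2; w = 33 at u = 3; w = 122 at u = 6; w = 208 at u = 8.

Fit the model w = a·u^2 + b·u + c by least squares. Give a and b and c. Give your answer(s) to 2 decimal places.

a = 2.96, b = 2.18, c = 1.20

With design matrix X, XᵀX = [[5505, 755, 117]; [755, 117, 17]; [117, 17, 6]] and Xᵀw = [18101, 2513, 391]ᵀ.
Row-reducing yields a = 7717/2604, b = 1893/868, c = 223/186.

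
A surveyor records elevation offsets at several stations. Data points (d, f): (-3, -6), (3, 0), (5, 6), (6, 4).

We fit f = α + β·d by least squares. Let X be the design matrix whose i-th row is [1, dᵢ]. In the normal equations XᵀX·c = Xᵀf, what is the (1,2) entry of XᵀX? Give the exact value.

11

Row 1 ↔ basis 1, column 2 ↔ basis d, so (XᵀX)_{1,2} = Σᵢ d = (1)·(-3) + (1)·(3) + (1)·(5) + (1)·(6) = 11.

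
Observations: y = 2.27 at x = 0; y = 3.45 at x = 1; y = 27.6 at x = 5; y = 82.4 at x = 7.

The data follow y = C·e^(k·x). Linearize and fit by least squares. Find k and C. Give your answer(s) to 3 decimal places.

k = 0.516, C = 2.160

Taking logs, ln y = k·x + ln C, so regress ln y on x.
AᵀA = [[75.0000, 13.0000]; [13.0000, 4]], rhs = [48.7086, 9.7876]ᵀ  (here Σx = 13.0000, Σ(x)² = 75.0000, Σln y = 9.7876, Σx·ln y = 48.7086).
Solving (det = 131.0000): k = 0.51600, ln C = 0.76989, so C = exp(0.76989) = 2.15953.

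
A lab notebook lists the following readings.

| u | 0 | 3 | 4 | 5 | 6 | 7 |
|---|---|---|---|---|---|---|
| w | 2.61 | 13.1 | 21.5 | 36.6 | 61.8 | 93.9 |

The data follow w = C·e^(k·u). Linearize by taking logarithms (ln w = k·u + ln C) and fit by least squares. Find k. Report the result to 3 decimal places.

k = 0.516

Taking logs, ln w = k·u + ln C, so regress ln w on u.
XᵀX = [[135.0000, 25.0000]; [25.0000, 6]], rhs = [94.5293, 18.8662]ᵀ  (here Σu = 25.0000, Σ(u)² = 135.0000, Σln w = 18.8662, Σu·ln w = 94.5293).
Δ = 135.0000·6 − (25.0000)² = 185.0000; k = (94.5293·6 − 25.0000·18.8662)/185.0000 = 0.51633, ln C = (135.0000·18.8662 − 25.0000·94.5293)/185.0000 = 0.99299.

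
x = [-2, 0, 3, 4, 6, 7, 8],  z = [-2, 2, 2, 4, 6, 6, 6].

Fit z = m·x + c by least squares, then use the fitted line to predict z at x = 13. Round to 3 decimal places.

Setting ∂/∂m … = 0 gives: 178·m + 26·c = 152;  26·m + 7·c = 24.
Eliminating c: 7·(row 1) − 26·(row 2) gives 570·m = 7·152 − 26·24 = 440, so m = 44/57.
Then c = (24 − 26·(44/57))/7 = 32/57.
At x = 13: ẑ = (44/57)·(13) + (32/57)·(1) = 604/57.

ẑ = 10.596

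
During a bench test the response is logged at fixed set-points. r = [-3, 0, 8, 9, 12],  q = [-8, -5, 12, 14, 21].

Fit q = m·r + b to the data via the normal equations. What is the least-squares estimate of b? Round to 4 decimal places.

b = -3.4595

With design matrix M, MᵀM = [[298, 26]; [26, 5]] and Mᵀq = [498, 34]ᵀ.
Eliminating b: 5·(row 1) − 26·(row 2) gives 814·m = 5·498 − 26·34 = 1606, so m = 73/37.
Then b = (34 − 26·(73/37))/5 = -128/37.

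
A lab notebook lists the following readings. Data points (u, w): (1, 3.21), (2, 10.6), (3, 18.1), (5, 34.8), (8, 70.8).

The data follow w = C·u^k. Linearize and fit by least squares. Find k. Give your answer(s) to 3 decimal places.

k = 1.460

Let Y = ln w. Fitting Y = k·ln u + ln C by least squares:
Σln u = 5.4806, Σ(ln u)² = 8.6018, Σln w = 14.2325, Σln u·ln w = 19.3889.
Equations: 8.6018·k + 5.4806·ln C = 19.3889;  5.4806·k + 5·ln C = 14.2325.
Solving (det = 12.9714): k = 1.46023, ln C = 1.24590.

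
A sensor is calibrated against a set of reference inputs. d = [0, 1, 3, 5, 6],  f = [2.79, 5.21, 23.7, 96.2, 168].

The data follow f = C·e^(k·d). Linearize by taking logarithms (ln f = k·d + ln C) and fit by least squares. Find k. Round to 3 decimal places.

k = 0.697

Let Y = ln f. Fitting Y = k·d + ln C by least squares:
Sums: Σd = 15.0000, Σ(d)² = 71.0000, Σln f = 15.5325, Σd·ln f = 64.7229.
Normal system: [[71.0000, 15.0000]; [15.0000, 5]]·[k, ln C]ᵀ = [64.7229, 15.5325]ᵀ.
Slope k = (n·Σd·ln f − Σd·Σln f)/(n·Σ(d)² − (Σd)²) = (5·64.7229 − 15.0000·15.5325)/130.0000 = 0.69713; ln C = (Σln f − k·Σd)/n = 1.01510.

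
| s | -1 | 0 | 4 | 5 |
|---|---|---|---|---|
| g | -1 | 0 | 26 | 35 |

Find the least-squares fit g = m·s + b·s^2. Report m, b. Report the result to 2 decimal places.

The normal equations are: 42·m + 188·b = 280;  188·m + 882·b = 1290.
(Σs·s = 42, Σs·s^2 = 188, Σs^2·s^2 = 882, Σs·g = 280, Σs^2·g = 1290.)
det = 42·882 − 188² = 1700.
m = (280·882 − 188·1290)/1700 = 222/85; b = (42·1290 − 188·280)/1700 = 77/85.

m = 2.61, b = 0.91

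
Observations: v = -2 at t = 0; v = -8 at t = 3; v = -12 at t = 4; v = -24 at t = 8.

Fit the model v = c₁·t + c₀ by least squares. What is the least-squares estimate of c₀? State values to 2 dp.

c₀ = -1.02

Compute the Gram sums: Σt·t = 89, Σt = 15, Σ1 = 4.
For Xᵀv: Σt·v = -264, Σv = -46.
So XᵀX·[c₁, c₀]ᵀ = Xᵀv: [[89, 15]; [15, 4]]·[c₁, c₀]ᵀ = [-264, -46]ᵀ.
Determinant 89·4 − 15² = 131.
c₁ = ((-264)·4 − 15·(-46))/131 = -366/131; c₀ = (89·(-46) − 15·(-264))/131 = -134/131.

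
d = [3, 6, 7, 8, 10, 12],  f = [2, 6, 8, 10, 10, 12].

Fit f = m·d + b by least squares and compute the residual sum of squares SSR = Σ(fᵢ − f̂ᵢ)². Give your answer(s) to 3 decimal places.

With design matrix M, MᵀM = [[402, 46]; [46, 6]] and Mᵀf = [422, 48]ᵀ.
Eliminating b: 6·(row 1) − 46·(row 2) gives 296·m = 6·422 − 46·48 = 324, so m = 81/74.
Then b = (48 − 46·(81/74))/6 = -29/74.
Residuals: -33/37, -13/74, 27/37, 121/74, -41/74, -55/74; SSR = 181/37.

SSR = 4.892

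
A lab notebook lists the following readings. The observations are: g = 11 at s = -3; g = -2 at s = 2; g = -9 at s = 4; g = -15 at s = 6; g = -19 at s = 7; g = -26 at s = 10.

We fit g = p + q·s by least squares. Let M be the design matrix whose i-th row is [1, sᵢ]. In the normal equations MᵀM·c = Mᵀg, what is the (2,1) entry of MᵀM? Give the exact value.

Row 2 ↔ basis s, column 1 ↔ basis 1, so (MᵀM)_{2,1} = Σᵢ s = (-3)·(1) + (2)·(1) + (4)·(1) + (6)·(1) + (7)·(1) + (10)·(1) = 26.

26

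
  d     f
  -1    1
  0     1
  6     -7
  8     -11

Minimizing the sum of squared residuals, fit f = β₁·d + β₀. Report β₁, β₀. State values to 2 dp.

The normal system MᵀM·[β₁, β₀]ᵀ = Mᵀf is [[101, 13]; [13, 4]]·[β₁, β₀]ᵀ = [-131, -16]ᵀ.
Δ = 101·4 − 13² = 235.
β₁ = ((-131)·4 − 13·(-16))/235 = -316/235; β₀ = (101·(-16) − 13·(-131))/235 = 87/235.

β₁ = -1.34, β₀ = 0.37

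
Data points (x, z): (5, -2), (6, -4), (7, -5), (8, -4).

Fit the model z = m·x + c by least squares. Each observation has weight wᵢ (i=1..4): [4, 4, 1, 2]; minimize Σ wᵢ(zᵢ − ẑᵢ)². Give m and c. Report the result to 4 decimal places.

m = -0.7465, c = 1.1831

MᵀWM·[m, c]ᵀ = MᵀWz reads: 421·m + 67·c = -235;  67·m + 11·c = -37.
Eliminating c: 11·(row 1) − 67·(row 2) gives 142·m = 11·(-235) − 67·(-37) = -106, so m = -53/71.
Then c = ((-37) − 67·(-53/71))/11 = 84/71.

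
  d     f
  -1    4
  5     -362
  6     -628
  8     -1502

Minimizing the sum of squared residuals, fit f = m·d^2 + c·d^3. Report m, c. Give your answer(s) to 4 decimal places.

m = 0.5619, c = -3.0036

The normal equations are: 6018·m + 43668·c = -127782;  43668·m + 324426·c = -949926.
(Σd^2·d^2 = 6018, Σd^2·d^3 = 43668, Σd^3·d^3 = 324426, Σd^2·f = -127782, Σd^3·f = -949926.)
Determinant 6018·324426 − 43668² = 45501444.
m = ((-127782)·324426 − 43668·(-949926))/45501444 = 710151/1263929; c = (6018·(-949926) − 43668·(-127782))/45501444 = -3796397/1263929.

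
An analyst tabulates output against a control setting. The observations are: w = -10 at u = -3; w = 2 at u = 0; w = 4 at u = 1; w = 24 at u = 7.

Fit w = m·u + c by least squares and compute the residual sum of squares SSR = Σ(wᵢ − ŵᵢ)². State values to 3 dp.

From the data, Σu·u = 59, Σu = 5, Σ1 = 4.
Right-hand side: Σu·w = 202, Σw = 20.
AᵀA·[m, c]ᵀ = Aᵀw becomes [[59, 5]; [5, 4]]·[m, c]ᵀ = [202, 20]ᵀ.
Eliminating c: 4·(row 1) − 5·(row 2) gives 211·m = 4·202 − 5·20 = 708, so m = 708/211.
Then c = (20 − 5·(708/211))/4 = 170/211.
Residuals: -156/211, 252/211, -34/211, -62/211; SSR = 440/211.

SSR = 2.085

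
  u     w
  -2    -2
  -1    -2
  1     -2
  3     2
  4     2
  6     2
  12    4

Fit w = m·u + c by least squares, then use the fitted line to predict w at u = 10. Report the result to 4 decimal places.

ŵ = 3.7869

Entries of AᵀA: Σu·u = 211, Σu = 23, Σ1 = 7.
Moment sums: Σu·w = 78, Σw = 4.
det = 211·7 − 23² = 948.
m = (78·7 − 23·4)/948 = 227/474; c = (211·4 − 23·78)/948 = -475/474.
At u = 10: ŵ = (227/474)·(10) + (-475/474)·(1) = 1795/474.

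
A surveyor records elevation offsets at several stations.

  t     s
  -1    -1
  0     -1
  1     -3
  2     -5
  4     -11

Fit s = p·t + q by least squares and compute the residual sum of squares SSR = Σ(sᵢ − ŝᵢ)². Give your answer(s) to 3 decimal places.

SSR = 4.703

Setting ∂/∂p … = 0 gives: 22·p + 6·q = -56;  6·p + 5·q = -21.
(Σt·t = 22, Σt = 6, Σ1 = 5, Σt·s = -56, Σs = -21.)
Eliminating q: 5·(row 1) − 6·(row 2) gives 74·p = 5·(-56) − 6·(-21) = -154, so p = -77/37.
Then q = ((-21) − 6·(-77/37))/5 = -63/37.
Residuals: -51/37, 26/37, 29/37, 32/37, -36/37; SSR = 174/37.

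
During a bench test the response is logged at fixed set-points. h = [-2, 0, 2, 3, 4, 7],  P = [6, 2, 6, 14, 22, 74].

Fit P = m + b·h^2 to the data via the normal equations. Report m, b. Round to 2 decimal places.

m = 0.30, b = 1.49

The normal system MᵀM·[m, b]ᵀ = MᵀP is [[6, 82]; [82, 2770]]·[m, b]ᵀ = [124, 4152]ᵀ.
Δ = 6·2770 − 82² = 9896.
m = (124·2770 − 82·4152)/9896 = 377/1237; b = (6·4152 − 82·124)/9896 = 1843/1237.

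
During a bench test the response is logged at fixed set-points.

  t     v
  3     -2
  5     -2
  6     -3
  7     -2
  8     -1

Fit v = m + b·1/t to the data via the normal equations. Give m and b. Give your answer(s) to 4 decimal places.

The normal system XᵀX·[m, b]ᵀ = Xᵀv is [[5, 271/280]; [271/280, 151649/705600]]·[m, b]ᵀ = [-10, -1661/840]ᵀ.
det = 5·(151649/705600) − (271/280)² = 24319/176400.
m = ((-10)·(151649/705600) − (271/280)·(-1661/840))/(24319/176400) = -166097/97276; b = (5·(-1661/840) − (271/280)·(-10))/(24319/176400) = -36750/24319.

m = -1.7075, b = -1.5112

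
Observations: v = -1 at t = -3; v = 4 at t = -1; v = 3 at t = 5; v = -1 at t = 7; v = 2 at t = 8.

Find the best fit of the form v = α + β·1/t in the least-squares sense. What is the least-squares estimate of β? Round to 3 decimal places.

β = -1.685

From the data, Σ1 = 5, Σ1/t = -727/840, Σ1/t·1/t = 837649/705600.
And Σv = 7, Σ1/t·v = -1243/420.
Determinant 5·(837649/705600) − (-727/840)² = 914929/176400.
α = (7·(837649/705600) − (-727/840)·(-1243/420))/(914929/176400) = 4056221/3659716; β = (5·(-1243/420) − (-727/840)·7)/(914929/176400) = -1541610/914929.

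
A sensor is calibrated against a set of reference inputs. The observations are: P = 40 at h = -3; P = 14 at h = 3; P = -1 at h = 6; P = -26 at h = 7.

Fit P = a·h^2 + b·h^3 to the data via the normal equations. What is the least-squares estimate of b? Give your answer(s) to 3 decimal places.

The normal system MᵀM·[a, b]ᵀ = MᵀP is [[3859, 24583]; [24583, 165763]]·[a, b]ᵀ = [-824, -9836]ᵀ.
Determinant 3859·165763 − 24583² = 35355528.
a = ((-824)·165763 − 24583·(-9836))/35355528 = 224807/75546; b = (3859·(-9836) − 24583·(-824))/35355528 = -491687/982098.

b = -0.501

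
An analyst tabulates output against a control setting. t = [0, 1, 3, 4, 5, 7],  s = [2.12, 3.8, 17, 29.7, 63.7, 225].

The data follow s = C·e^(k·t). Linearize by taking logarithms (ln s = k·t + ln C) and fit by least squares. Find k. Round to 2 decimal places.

Taking logs, ln s = k·t + ln C, so regress ln s on t.
AᵀA = [[100.0000, 20.0000]; [20.0000, 6]], rhs = [82.0829, 17.8811]ᵀ  (here Σt = 20.0000, Σ(t)² = 100.0000, Σln s = 17.8811, Σt·ln s = 82.0829).
Slope k = (n·Σt·ln s − Σt·Σln s)/(n·Σ(t)² − (Σt)²) = (6·82.0829 − 20.0000·17.8811)/200.0000 = 0.67438; ln C = (Σln s − k·Σt)/n = 0.73225.

k = 0.67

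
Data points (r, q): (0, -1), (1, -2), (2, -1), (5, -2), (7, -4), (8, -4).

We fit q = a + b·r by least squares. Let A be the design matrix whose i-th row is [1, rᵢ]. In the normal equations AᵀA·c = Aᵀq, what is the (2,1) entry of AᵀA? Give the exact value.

23

Row 2 ↔ basis r, column 1 ↔ basis 1, so (AᵀA)_{2,1} = Σᵢ r = (0)·(1) + (1)·(1) + (2)·(1) + (5)·(1) + (7)·(1) + (8)·(1) = 23.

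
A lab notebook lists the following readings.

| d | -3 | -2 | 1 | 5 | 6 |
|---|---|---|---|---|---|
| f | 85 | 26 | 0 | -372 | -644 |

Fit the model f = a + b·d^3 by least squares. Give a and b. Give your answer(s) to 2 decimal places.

Compute the Gram sums: Σ1 = 5, Σd^3 = 307, Σd^3·d^3 = 63075.
For Xᵀf: Σf = -905, Σd^3·f = -188107.
Normal equations: [[5, 307]; [307, 63075]]·[a, b]ᵀ = [-905, -188107]ᵀ.
det = 5·63075 − 307² = 221126.
a = ((-905)·63075 − 307·(-188107))/221126 = 332987/110563; b = (5·(-188107) − 307·(-905))/221126 = -331350/110563.

a = 3.01, b = -3.00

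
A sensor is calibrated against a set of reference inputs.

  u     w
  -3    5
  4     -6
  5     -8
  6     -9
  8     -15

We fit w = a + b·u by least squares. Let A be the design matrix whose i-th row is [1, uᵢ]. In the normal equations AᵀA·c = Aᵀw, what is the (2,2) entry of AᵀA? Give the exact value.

Row 2 ↔ basis u, column 2 ↔ basis u, so (AᵀA)_{2,2} = Σᵢ (u)·(u) = (-3)·(-3) + (4)·(4) + (5)·(5) + (6)·(6) + (8)·(8) = 150.

150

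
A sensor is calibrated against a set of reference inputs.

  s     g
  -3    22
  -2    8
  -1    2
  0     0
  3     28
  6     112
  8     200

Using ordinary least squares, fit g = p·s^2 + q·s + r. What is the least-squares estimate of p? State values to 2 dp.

p = 3.00

AᵀA·[p, q, r]ᵀ = Aᵀg reads: 5571·p + 719·q + 123·r = 17316;  719·p + 123·q + 11·r = 2272;  123·p + 11·q + 7·r = 372.
Solving the 3×3 system (Gaussian elimination) gives p = 22088/7357, q = 37953/36785, r = -45369/36785.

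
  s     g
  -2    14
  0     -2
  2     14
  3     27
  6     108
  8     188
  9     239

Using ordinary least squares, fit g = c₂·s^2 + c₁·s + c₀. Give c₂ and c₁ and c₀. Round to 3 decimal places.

From the data, Σs^2·s^2 = 12066, Σs^2·s = 1484, Σs^2 = 198, Σs·s = 198, Σs = 26, Σ1 = 7.
Moment sums: Σs^2·g = 35634, Σs·g = 4384, Σg = 588.
So XᵀX·[c₂, c₁, c₀]ᵀ = Xᵀg: [[12066, 1484, 198]; [1484, 198, 26]; [198, 26, 7]]·[c₂, c₁, c₀]ᵀ = [35634, 4384, 588]ᵀ.
Inverting the 3×3 Gram matrix, [c₂, c₁, c₀]ᵀ = [98171/33397, -144/33397, 29046/33397]ᵀ.

c₂ = 2.940, c₁ = -0.004, c₀ = 0.870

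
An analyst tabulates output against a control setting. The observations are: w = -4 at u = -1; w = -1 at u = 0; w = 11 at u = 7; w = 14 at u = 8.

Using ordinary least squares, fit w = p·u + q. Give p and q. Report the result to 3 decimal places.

Setting ∂/∂p … = 0 gives: 114·p + 14·q = 193;  14·p + 4·q = 20.
Determinant 114·4 − 14² = 260.
p = (193·4 − 14·20)/260 = 123/65; q = (114·20 − 14·193)/260 = -211/130.

p = 1.892, q = -1.623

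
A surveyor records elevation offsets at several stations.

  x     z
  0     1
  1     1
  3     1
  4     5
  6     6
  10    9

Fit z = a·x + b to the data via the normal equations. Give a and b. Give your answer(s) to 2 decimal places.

a = 0.88, b = 0.32

The normal system AᵀA·[a, b]ᵀ = Aᵀz is [[162, 24]; [24, 6]]·[a, b]ᵀ = [150, 23]ᵀ.
det = 162·6 − 24² = 396.
a = (150·6 − 24·23)/396 = 29/33; b = (162·23 − 24·150)/396 = 7/22.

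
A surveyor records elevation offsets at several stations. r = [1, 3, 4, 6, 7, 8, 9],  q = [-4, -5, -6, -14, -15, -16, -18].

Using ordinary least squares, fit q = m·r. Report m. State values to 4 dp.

m = -2.0391

Normal-equation sums: Σr·r = 256.
For Aᵀq: Σr·q = -522.
So AᵀA·[m]ᵀ = Aᵀq: [[256]]·[m]ᵀ = [-522]ᵀ.
Hence m = -522 / 256 ≈ -2.03906.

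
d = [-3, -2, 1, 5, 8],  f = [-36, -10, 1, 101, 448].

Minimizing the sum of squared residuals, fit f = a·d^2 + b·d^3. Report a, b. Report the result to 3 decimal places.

a = -0.925, b = 0.991

Forming XᵀX = [[4819, 35619]; [35619, 278563]] and Xᵀf = [30834, 243054]ᵀ gives XᵀX·[a, b]ᵀ = Xᵀf.
Eliminating b: 278563·(row 1) − 35619·(row 2) gives 73681936·a = 278563·30834 − 35619·243054 = -68128884, so a = -17032221/18420484.
Then b = (243054 − 35619·(-17032221/18420484))/278563 = 18250245/18420484.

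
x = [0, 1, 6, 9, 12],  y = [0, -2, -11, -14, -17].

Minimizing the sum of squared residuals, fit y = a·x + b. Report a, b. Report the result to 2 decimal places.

a = -1.44, b = -0.73

Normal-equation sums: Σx·x = 262, Σx = 28, Σ1 = 5.
Right-hand side: Σx·y = -398, Σy = -44.
Δ = 262·5 − 28² = 526.
a = ((-398)·5 − 28·(-44))/526 = -379/263; b = (262·(-44) − 28·(-398))/526 = -192/263.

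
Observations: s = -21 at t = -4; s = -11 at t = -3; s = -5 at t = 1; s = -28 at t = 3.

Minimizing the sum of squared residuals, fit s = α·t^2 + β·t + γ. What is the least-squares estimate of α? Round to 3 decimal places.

Normal-equation sums: Σt^2·t^2 = 419, Σt^2·t = -63, Σt^2 = 35, Σt·t = 35, Σt = -3, Σ1 = 4.
Moment sums: Σt^2·s = -692, Σt·s = 28, Σs = -65.
XᵀX·[α, β, γ]ᵀ = Xᵀs becomes [[419, -63, 35]; [-63, 35, -3]; [35, -3, 4]]·[α, β, γ]ᵀ = [-692, 28, -65]ᵀ.
Inverting the 3×3 Gram matrix, [α, β, γ]ᵀ = [-4799/2342, -6869/2342, -609/1171]ᵀ.

α = -2.049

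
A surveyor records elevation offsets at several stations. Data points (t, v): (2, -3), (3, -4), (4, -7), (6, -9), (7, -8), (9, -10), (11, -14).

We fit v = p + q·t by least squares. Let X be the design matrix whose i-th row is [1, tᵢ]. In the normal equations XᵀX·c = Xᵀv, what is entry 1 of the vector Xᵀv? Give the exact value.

-55

Entry 1 ↔ basis 1, so (Xᵀv)_{1} = Σᵢ vᵢ = (1)·(-3) + (1)·(-4) + (1)·(-7) + (1)·(-9) + (1)·(-8) + (1)·(-10) + (1)·(-14) = -55.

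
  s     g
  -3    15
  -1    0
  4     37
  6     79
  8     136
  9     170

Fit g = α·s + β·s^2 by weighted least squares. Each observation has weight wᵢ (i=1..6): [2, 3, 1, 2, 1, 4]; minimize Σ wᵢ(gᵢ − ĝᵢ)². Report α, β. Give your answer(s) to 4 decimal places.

α = 1.2201, β = 1.9673

Sums needed: Σwᵢ·s·s = 497, Σwᵢ·s·s^2 = 3867, Σwᵢ·s^2·s^2 = 33353.
And Σwᵢ·s·g = 8214, Σwᵢ·s^2·g = 70334.
So XᵀWX·[α, β]ᵀ = XᵀWg: [[497, 3867]; [3867, 33353]]·[α, β]ᵀ = [8214, 70334]ᵀ.
Eliminating β: 33353·(row 1) − 3867·(row 2) gives 1622752·α = 33353·8214 − 3867·70334 = 1979964, so α = 494991/405688.
Then β = (70334 − 3867·(494991/405688))/33353 = 798115/405688.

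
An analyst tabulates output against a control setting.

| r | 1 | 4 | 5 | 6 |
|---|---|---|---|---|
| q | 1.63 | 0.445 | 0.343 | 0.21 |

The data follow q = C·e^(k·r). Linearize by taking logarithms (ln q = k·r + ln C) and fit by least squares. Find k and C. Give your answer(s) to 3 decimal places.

k = -0.404, C = 2.407

Taking logs, ln q = k·r + ln C, so regress ln q on r.
Σr = 16.0000, Σ(r)² = 78.0000, Σln q = -2.9518, Σr·ln q = -17.4642.
Normal system: [[78.0000, 16.0000]; [16.0000, 4]]·[k, ln C]ᵀ = [-17.4642, -2.9518]ᵀ.
Δ = 78.0000·4 − (16.0000)² = 56.0000; k = (-17.4642·4 − 16.0000·-2.9518)/56.0000 = -0.40408, ln C = (78.0000·-2.9518 − 16.0000·-17.4642)/56.0000 = 0.87836, so C = exp(0.87836) = 2.40695.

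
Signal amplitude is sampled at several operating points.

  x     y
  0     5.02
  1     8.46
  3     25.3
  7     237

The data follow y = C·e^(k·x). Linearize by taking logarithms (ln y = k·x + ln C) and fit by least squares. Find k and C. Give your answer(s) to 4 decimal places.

k = 0.5521, C = 4.9215

With ln yᵢ as the transformed response and xᵢ as the regressor:
Sums: Σx = 11.0000, Σ(x)² = 59.0000, Σln y = 12.4476, Σx·ln y = 50.1042.
Normal system: [[59.0000, 11.0000]; [11.0000, 4]]·[k, ln C]ᵀ = [50.1042, 12.4476]ᵀ.
Δ = 59.0000·4 − (11.0000)² = 115.0000; k = (50.1042·4 − 11.0000·12.4476)/115.0000 = 0.55211, ln C = (59.0000·12.4476 − 11.0000·50.1042)/115.0000 = 1.59361, so C = exp(1.59361) = 4.92148.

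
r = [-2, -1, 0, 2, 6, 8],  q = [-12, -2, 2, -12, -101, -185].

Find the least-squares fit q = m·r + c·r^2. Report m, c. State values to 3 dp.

Forming MᵀM = [[109, 727]; [727, 5425]] and Mᵀq = [-2084, -15574]ᵀ gives MᵀM·[m, c]ᵀ = Mᵀq.
Determinant 109·5425 − 727² = 62796.
m = ((-2084)·5425 − 727·(-15574))/62796 = 8299/31398; c = (109·(-15574) − 727·(-2084))/62796 = -91249/31398.

m = 0.264, c = -2.906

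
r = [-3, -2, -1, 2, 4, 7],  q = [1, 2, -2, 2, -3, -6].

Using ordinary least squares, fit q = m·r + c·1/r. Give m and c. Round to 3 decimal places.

m = -0.894, c = 3.202

Setting ∂/∂m … = 0 gives: 83·m + 6·c = -55;  6·m + (11953/7056)·c = 5/84.
Eliminating c: (11953/7056)·(row 1) − 6·(row 2) gives (738083/7056)·m = (11953/7056)·(-55) − 6·(5/84) = -659935/7056, so m = -659935/738083.
Then c = ((5/84) − 6·(-659935/738083))/(11953/7056) = 2363340/738083.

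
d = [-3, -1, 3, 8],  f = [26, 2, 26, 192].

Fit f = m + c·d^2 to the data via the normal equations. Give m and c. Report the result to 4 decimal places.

Compute the Gram sums: Σ1 = 4, Σd^2 = 83, Σd^2·d^2 = 4259.
For Xᵀf: Σf = 246, Σd^2·f = 12758.
So XᵀX·[m, c]ᵀ = Xᵀf: [[4, 83]; [83, 4259]]·[m, c]ᵀ = [246, 12758]ᵀ.
det = 4·4259 − 83² = 10147.
m = (246·4259 − 83·12758)/10147 = -11200/10147; c = (4·12758 − 83·246)/10147 = 30614/10147.

m = -1.1038, c = 3.0170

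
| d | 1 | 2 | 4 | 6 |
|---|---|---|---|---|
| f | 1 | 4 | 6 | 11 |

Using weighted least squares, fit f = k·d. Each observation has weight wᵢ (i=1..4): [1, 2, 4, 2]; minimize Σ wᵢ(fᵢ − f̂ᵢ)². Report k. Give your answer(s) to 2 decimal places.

k = 1.69

The normal system MᵀWM·[k]ᵀ = MᵀWf is [[145]]·[k]ᵀ = [245]ᵀ.
k = 245/145 = 1.68966.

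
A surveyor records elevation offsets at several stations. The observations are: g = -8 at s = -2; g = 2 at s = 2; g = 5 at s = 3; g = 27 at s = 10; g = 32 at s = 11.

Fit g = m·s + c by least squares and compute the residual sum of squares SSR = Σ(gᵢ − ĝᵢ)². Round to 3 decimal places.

From the data, Σs·s = 238, Σs = 24, Σ1 = 5.
Right-hand side: Σs·g = 657, Σg = 58.
XᵀX·[m, c]ᵀ = Xᵀg becomes [[238, 24]; [24, 5]]·[m, c]ᵀ = [657, 58]ᵀ.
Δ = 238·5 − 24² = 614.
m = (657·5 − 24·58)/614 = 1893/614; c = (238·58 − 24·657)/614 = -982/307.
Residuals: 419/307, -297/307, -645/614, -194/307, 789/614; SSR = 3655/614.

SSR = 5.953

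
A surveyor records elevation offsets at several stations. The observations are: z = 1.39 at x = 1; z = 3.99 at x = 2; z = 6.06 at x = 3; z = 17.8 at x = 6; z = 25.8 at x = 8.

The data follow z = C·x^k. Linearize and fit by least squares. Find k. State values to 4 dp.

With ln zᵢ as the transformed response and ln xᵢ as the regressor:
AᵀA = [[9.2219, 5.6630]; [5.6630, 5]], rhs = [14.8563, 9.6444]ᵀ  (here Σln x = 5.6630, Σ(ln x)² = 9.2219, Σln z = 9.6444, Σln x·ln z = 14.8563).
Δ = 9.2219·5 − (5.6630)² = 14.0403; k = (14.8563·5 − 5.6630·9.6444)/14.0403 = 1.40068, ln C = (9.2219·9.6444 − 5.6630·14.8563)/14.0403 = 0.34247.

k = 1.4007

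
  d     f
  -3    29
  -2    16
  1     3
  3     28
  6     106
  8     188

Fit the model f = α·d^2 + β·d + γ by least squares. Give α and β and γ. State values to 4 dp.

α = 2.9638, β = -0.4294, γ = 1.8388

Compute the Gram sums: Σd^2·d^2 = 5571, Σd^2·d = 721, Σd^2 = 123, Σd·d = 123, Σd = 13, Σ1 = 6.
And Σd^2·f = 16428, Σd·f = 2108, Σf = 370.
Inverting the 3×3 Gram matrix, [α, β, γ]ᵀ = [91831/30984, -4435/10328, 14243/7746]ᵀ.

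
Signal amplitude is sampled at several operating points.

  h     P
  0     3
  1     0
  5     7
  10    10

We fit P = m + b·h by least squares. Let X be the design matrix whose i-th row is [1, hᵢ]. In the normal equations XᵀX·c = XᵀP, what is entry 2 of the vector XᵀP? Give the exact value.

Entry 2 ↔ basis h, so (XᵀP)_{2} = Σᵢ (h)·Pᵢ = (0)·(3) + (1)·(0) + (5)·(7) + (10)·(10) = 135.

135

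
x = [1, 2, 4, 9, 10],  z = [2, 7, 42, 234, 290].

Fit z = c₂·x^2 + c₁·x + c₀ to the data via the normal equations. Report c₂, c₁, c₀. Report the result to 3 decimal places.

From the data, Σx^2·x^2 = 16834, Σx^2·x = 1802, Σx^2 = 202, Σx·x = 202, Σx = 26, Σ1 = 5.
For Mᵀz: Σx^2·z = 48656, Σx·z = 5190, Σz = 575.
Inverting the 3×3 Gram matrix, [c₂, c₁, c₀]ᵀ = [56171/18084, -36427/18084, -19/1507]ᵀ.

c₂ = 3.106, c₁ = -2.014, c₀ = -0.013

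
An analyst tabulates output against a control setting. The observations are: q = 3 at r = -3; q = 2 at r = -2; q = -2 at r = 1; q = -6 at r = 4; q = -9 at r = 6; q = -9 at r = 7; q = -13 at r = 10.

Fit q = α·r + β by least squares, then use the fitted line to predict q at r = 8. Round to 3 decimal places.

With design matrix A, AᵀA = [[215, 23]; [23, 7]] and Aᵀq = [-286, -34]ᵀ.
Eliminating β: 7·(row 1) − 23·(row 2) gives 976·α = 7·(-286) − 23·(-34) = -1220, so α = -5/4.
Then β = ((-34) − 23·(-5/4))/7 = -3/4.
At r = 8: q̂ = (-5/4)·(8) + (-3/4)·(1) = -43/4.

q̂ = -10.750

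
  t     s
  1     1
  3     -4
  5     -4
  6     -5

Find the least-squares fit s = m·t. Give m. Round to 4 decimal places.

Compute the Gram sums: Σt·t = 71.
And Σt·s = -61.
Hence m = -61 / 71 ≈ -0.859155.

m = -0.8592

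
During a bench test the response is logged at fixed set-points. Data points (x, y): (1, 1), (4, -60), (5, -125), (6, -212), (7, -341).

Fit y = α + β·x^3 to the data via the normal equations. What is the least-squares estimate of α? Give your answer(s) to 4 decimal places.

Forming AᵀA = [[5, 749]; [749, 184027]] and Aᵀy = [-737, -182219]ᵀ gives AᵀA·[α, β]ᵀ = Aᵀy.
Δ = 5·184027 − 749² = 359134.
α = ((-737)·184027 − 749·(-182219))/359134 = 427066/179567; β = (5·(-182219) − 749·(-737))/359134 = -179541/179567.

α = 2.3783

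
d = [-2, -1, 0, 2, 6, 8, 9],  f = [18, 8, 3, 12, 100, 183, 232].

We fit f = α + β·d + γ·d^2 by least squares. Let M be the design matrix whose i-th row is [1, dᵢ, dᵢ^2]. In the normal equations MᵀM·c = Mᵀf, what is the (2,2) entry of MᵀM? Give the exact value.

Row 2 ↔ basis d, column 2 ↔ basis d, so (MᵀM)_{2,2} = Σᵢ (d)·(d) = (-2)·(-2) + (-1)·(-1) + (0)·(0) + (2)·(2) + (6)·(6) + (8)·(8) + (9)·(9) = 190.

190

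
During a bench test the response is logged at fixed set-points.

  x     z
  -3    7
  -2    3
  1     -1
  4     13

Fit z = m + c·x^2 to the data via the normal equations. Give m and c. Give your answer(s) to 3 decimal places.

m = -1.302, c = 0.907

From the data, Σ1 = 4, Σx^2 = 30, Σx^2·x^2 = 354.
Right-hand side: Σz = 22, Σx^2·z = 282.
det = 4·354 − 30² = 516.
m = (22·354 − 30·282)/516 = -56/43; c = (4·282 − 30·22)/516 = 39/43.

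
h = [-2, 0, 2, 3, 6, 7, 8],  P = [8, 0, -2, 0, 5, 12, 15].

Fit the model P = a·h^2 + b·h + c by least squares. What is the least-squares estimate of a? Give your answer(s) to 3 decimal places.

a = 0.512

Normal-equation sums: Σh^2·h^2 = 7906, Σh^2·h = 1098, Σh^2 = 166, Σh·h = 166, Σh = 24, Σ1 = 7.
Moment sums: Σh^2·P = 1752, Σh·P = 214, ΣP = 38.
So AᵀA·[a, b, c]ᵀ = AᵀP: [[7906, 1098, 166]; [1098, 166, 24]; [166, 24, 7]]·[a, b, c]ᵀ = [1752, 214, 38]ᵀ.
Row-reducing yields a = 6739/13152, b = -9807/4384, c = 6229/6576.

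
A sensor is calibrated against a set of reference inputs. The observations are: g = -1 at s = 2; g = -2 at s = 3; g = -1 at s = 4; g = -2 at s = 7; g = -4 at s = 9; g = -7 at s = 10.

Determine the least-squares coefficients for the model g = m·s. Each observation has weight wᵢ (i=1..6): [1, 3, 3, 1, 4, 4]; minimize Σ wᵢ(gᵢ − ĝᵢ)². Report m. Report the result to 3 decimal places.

The normal equations are: 852·m = -470.
(Σwᵢ·s·s = 852, Σwᵢ·s·g = -470.)
Hence m = -470 / 852 ≈ -0.551643.

m = -0.552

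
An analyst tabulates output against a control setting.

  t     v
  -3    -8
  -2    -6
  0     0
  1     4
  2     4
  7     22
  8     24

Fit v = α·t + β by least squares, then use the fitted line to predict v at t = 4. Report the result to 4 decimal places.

v̂ = 12.1257

From the data, Σt·t = 131, Σt = 13, Σ1 = 7.
For Mᵀv: Σt·v = 394, Σv = 40.
Normal equations: [[131, 13]; [13, 7]]·[α, β]ᵀ = [394, 40]ᵀ.
Eliminating β: 7·(row 1) − 13·(row 2) gives 748·α = 7·394 − 13·40 = 2238, so α = 1119/374.
Then β = (40 − 13·(1119/374))/7 = 59/374.
At t = 4: v̂ = (1119/374)·(4) + (59/374)·(1) = 4535/374.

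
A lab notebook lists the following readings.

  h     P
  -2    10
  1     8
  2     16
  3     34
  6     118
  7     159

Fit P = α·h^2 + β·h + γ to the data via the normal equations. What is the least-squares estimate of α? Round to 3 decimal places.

From the data, Σh^2·h^2 = 3811, Σh^2·h = 587, Σh^2 = 103, Σh·h = 103, Σh = 17, Σ1 = 6.
For XᵀP: Σh^2·P = 12457, Σh·P = 1943, ΣP = 345.
XᵀX·[α, β, γ]ᵀ = XᵀP becomes [[3811, 587, 103]; [587, 103, 17]; [103, 17, 6]]·[α, β, γ]ᵀ = [12457, 1943, 345]ᵀ.
Inverting the 3×3 Gram matrix, [α, β, γ]ᵀ = [10475/3556, 6227/3556, 3503/1778]ᵀ.

α = 2.946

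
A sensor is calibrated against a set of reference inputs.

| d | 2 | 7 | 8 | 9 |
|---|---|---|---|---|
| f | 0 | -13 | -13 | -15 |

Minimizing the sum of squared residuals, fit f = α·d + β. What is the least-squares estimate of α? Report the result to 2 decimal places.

The normal equations are: 198·α + 26·β = -330;  26·α + 4·β = -41.
Δ = 198·4 − 26² = 116.
α = ((-330)·4 − 26·(-41))/116 = -127/58; β = (198·(-41) − 26·(-330))/116 = 231/58.

α = -2.19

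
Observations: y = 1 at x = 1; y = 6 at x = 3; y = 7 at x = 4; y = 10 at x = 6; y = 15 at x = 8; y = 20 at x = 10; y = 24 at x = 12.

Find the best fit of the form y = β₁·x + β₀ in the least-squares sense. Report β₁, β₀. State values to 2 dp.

β₁ = 2.07, β₀ = -1.15

The normal equations are: 370·β₁ + 44·β₀ = 715;  44·β₁ + 7·β₀ = 83.
det = 370·7 − 44² = 654.
β₁ = (715·7 − 44·83)/654 = 451/218; β₀ = (370·83 − 44·715)/654 = -125/109.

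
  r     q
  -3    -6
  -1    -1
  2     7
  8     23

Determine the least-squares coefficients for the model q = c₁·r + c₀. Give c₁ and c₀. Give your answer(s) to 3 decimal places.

c₁ = 2.645, c₀ = 1.783

Sums needed: Σr·r = 78, Σr = 6, Σ1 = 4.
Right-hand side: Σr·q = 217, Σq = 23.
det = 78·4 − 6² = 276.
c₁ = (217·4 − 6·23)/276 = 365/138; c₀ = (78·23 − 6·217)/276 = 41/23.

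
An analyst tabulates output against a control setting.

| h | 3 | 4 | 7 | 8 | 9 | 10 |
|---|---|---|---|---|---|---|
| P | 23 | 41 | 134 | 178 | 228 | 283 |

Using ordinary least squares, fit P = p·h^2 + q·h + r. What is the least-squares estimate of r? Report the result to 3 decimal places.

r = 4.522

Forming AᵀA = [[23395, 2675, 319]; [2675, 319, 41]; [319, 41, 6]] and AᵀP = [65589, 7477, 887]ᵀ gives AᵀA·[p, q, r]ᵀ = AᵀP.
Row-reducing yields p = 21947/7044, q = -23029/7044, r = 5309/1174.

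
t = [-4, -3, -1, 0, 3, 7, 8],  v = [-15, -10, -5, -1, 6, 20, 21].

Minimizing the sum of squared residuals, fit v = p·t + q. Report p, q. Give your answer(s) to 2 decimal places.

MᵀM·[p, q]ᵀ = Mᵀv reads: 148·p + 10·q = 421;  10·p + 7·q = 16.
(Σt·t = 148, Σt = 10, Σ1 = 7, Σt·v = 421, Σv = 16.)
Eliminating q: 7·(row 1) − 10·(row 2) gives 936·p = 7·421 − 10·16 = 2787, so p = 929/312.
Then q = (16 − 10·(929/312))/7 = -307/156.

p = 2.98, q = -1.97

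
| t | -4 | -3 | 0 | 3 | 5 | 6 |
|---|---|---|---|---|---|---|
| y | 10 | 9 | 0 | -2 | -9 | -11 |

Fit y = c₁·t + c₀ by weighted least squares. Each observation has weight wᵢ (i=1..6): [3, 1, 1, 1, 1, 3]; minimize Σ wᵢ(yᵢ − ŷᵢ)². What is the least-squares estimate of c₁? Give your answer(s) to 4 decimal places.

Normal-equation sums: Σwᵢ·t·t = 199, Σwᵢ·t = 11, Σwᵢ·1 = 10.
For AᵀWy: Σwᵢ·t·y = -396, Σwᵢ·y = -5.
Normal equations: [[199, 11]; [11, 10]]·[c₁, c₀]ᵀ = [-396, -5]ᵀ.
Eliminating c₀: 10·(row 1) − 11·(row 2) gives 1869·c₁ = 10·(-396) − 11·(-5) = -3905, so c₁ = -3905/1869.
Then c₀ = ((-5) − 11·(-3905/1869))/10 = 3361/1869.

c₁ = -2.0894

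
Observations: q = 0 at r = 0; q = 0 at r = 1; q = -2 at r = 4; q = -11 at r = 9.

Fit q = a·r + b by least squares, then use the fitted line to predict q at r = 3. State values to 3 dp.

Normal-equation sums: Σr·r = 98, Σr = 14, Σ1 = 4.
And Σr·q = -107, Σq = -13.
So AᵀA·[a, b]ᵀ = Aᵀq: [[98, 14]; [14, 4]]·[a, b]ᵀ = [-107, -13]ᵀ.
Eliminating b: 4·(row 1) − 14·(row 2) gives 196·a = 4·(-107) − 14·(-13) = -246, so a = -123/98.
Then b = ((-13) − 14·(-123/98))/4 = 8/7.
At r = 3: q̂ = (-123/98)·(3) + (8/7)·(1) = -257/98.

q̂ = -2.622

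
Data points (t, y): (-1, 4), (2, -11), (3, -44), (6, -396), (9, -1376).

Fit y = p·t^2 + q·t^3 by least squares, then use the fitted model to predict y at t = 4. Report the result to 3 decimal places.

Normal-equation sums: Σt^2·t^2 = 7955, Σt^2·t^3 = 67099, Σt^3·t^3 = 578891.
Moment sums: Σt^2·y = -126148, Σt^3·y = -1089920.
AᵀA·[p, q]ᵀ = Aᵀy becomes [[7955, 67099]; [67099, 578891]]·[p, q]ᵀ = [-126148, -1089920]ᵀ.
Eliminating q: 578891·(row 1) − 67099·(row 2) gives 102802104·p = 578891·(-126148) − 67099·(-1089920) = 106600212, so p = 2961117/2855614.
Then q = ((-1089920) − 67099·(2961117/2855614))/578891 = -5719693/2855614.
At t = 4: ŷ = (2961117/2855614)·(16) + (-5719693/2855614)·(64) = -159341240/1427807.

ŷ = -111.599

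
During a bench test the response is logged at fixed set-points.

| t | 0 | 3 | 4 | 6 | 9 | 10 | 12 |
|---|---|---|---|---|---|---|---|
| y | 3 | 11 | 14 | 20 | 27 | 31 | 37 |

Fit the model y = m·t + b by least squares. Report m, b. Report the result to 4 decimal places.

m = 2.8068, b = 2.7859

Normal-equation sums: Σt·t = 386, Σt = 44, Σ1 = 7.
And Σt·y = 1206, Σy = 143.
Eliminating b: 7·(row 1) − 44·(row 2) gives 766·m = 7·1206 − 44·143 = 2150, so m = 1075/383.
Then b = (143 − 44·(1075/383))/7 = 1067/383.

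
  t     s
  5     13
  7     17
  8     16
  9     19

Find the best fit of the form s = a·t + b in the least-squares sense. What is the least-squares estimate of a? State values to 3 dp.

Compute the Gram sums: Σt·t = 219, Σt = 29, Σ1 = 4.
And Σt·s = 483, Σs = 65.
det = 219·4 − 29² = 35.
a = (483·4 − 29·65)/35 = 47/35; b = (219·65 − 29·483)/35 = 228/35.

a = 1.343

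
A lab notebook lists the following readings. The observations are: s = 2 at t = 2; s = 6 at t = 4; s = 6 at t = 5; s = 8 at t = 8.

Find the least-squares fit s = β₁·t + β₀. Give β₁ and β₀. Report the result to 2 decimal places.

β₁ = 0.93, β₀ = 1.07

MᵀM·[β₁, β₀]ᵀ = Mᵀs reads: 109·β₁ + 19·β₀ = 122;  19·β₁ + 4·β₀ = 22.
(Σt·t = 109, Σt = 19, Σ1 = 4, Σt·s = 122, Σs = 22.)
Eliminating β₀: 4·(row 1) − 19·(row 2) gives 75·β₁ = 4·122 − 19·22 = 70, so β₁ = 14/15.
Then β₀ = (22 − 19·(14/15))/4 = 16/15.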